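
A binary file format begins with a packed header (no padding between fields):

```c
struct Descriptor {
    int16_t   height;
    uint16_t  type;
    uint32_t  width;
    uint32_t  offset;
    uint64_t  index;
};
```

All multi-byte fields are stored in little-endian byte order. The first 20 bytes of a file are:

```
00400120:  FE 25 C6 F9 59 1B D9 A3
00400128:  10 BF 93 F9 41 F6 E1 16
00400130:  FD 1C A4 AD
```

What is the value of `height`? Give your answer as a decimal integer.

9726

`height` is the first field, at byte offset 0, occupying 2 bytes.
Bytes at offsets 0..1: FE 25.
Little-endian stores the least-significant byte at the lowest address.
Reassemble most-significant byte first: 25 FE → 0x25FE.
0x25FE = 9726.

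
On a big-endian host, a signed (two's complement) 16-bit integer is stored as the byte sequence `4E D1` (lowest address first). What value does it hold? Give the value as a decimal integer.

Big-endian: lowest address holds the most-significant byte.
The bytes are already most-significant first: 0x4ED1.
0x4ED1 = 20177.

20177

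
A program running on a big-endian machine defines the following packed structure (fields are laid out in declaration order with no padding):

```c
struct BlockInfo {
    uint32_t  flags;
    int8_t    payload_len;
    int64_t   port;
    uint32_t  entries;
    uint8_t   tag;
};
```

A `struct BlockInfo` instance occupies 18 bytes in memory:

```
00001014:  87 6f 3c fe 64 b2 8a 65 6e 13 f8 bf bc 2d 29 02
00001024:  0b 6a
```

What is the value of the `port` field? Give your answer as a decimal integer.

-5581537264716431428

`port` follows `flags` (4 B), `payload_len` (1 B), so it starts at offset 4 + 1 = 5 and occupies 8 bytes.
Bytes at offsets 5..12: B2 8A 65 6E 13 F8 BF BC.
Big-endian: lowest address holds the most-significant byte.
The bytes are already most-significant first: 0xB28A656E13F8BFBC.
Top bit is set, so as a signed 64-bit value this is 0xB28A656E13F8BFBC − 2^64 = -5581537264716431428.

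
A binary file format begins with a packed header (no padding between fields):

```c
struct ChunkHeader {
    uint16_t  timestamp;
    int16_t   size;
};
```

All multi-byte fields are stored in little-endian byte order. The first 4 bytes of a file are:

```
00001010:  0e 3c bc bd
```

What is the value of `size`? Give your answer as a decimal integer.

-16964

`size` follows `timestamp` (2 bytes), so it starts at byte offset 2 and occupies 2 bytes.
Bytes at offsets 2..3: BC BD.
Little-endian stores the least-significant byte at the lowest address.
Reassemble most-significant byte first: BD BC → 0xBDBC.
Top bit is set, so as a signed 16-bit value this is 0xBDBC − 2^16 = -16964.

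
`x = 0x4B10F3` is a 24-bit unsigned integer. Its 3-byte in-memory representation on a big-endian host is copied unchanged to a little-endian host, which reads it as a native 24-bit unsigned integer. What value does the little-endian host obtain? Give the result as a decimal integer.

15929419

Stored big-endian, the bytes at ascending addresses are 4B 10 F3.
Read back as little-endian, the first byte is least significant, giving 0xF3104B.
0xF3104B = 15929419.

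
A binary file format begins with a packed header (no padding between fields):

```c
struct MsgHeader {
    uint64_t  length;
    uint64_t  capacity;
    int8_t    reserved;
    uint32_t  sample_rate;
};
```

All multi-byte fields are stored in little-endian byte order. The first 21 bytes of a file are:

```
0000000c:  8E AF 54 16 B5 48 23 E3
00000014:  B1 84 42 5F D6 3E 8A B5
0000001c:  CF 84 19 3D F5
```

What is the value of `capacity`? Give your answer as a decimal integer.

13081337158093145265

`capacity` follows `length` (8 bytes), so it starts at byte offset 8 and occupies 8 bytes.
Bytes at offsets 8..15: B1 84 42 5F D6 3E 8A B5.
In little-endian order the low byte comes first in memory.
Reassemble most-significant byte first: B5 8A 3E D6 5F 42 84 B1 → 0xB58A3ED65F4284B1.
0xB58A3ED65F4284B1 = 13081337158093145265.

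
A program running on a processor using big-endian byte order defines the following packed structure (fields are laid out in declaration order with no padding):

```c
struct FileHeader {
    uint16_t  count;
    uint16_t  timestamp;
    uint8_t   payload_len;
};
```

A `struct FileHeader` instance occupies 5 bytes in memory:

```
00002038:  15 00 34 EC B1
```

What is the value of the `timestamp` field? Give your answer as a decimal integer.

`timestamp` follows `count` (2 bytes), so it starts at byte offset 2 and occupies 2 bytes.
Bytes at offsets 2..3: 34 EC.
Big-endian stores the most-significant byte at the lowest address.
The bytes are already most-significant first: 0x34EC.
0x34EC = 13548.

13548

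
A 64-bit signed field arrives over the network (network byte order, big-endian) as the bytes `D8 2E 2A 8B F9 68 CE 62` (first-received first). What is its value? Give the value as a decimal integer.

-2869309131915211166

In big-endian order the high byte comes first in memory.
The bytes are already most-significant first: 0xD82E2A8BF968CE62.
Top bit is set, so as a signed 64-bit value this is 0xD82E2A8BF968CE62 − 2^64 = -2869309131915211166.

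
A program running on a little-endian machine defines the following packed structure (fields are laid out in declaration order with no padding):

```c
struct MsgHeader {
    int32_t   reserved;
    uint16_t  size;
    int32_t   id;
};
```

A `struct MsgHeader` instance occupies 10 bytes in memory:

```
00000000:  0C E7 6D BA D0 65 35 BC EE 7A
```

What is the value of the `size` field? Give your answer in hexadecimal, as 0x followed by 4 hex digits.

0x65D0

`size` follows `reserved` (4 bytes), so it starts at byte offset 4 and occupies 2 bytes.
Bytes at offsets 4..5: D0 65.
Little-endian: lowest address holds the least-significant byte.
Reassemble most-significant byte first: 65 D0 → 0x65D0.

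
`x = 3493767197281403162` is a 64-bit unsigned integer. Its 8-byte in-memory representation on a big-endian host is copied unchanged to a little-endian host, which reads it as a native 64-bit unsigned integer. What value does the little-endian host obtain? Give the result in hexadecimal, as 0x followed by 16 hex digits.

3493767197281403162 in 64-bit hexadecimal is 0x307C5AC151DEC11A.
Stored big-endian, the bytes at ascending addresses are 30 7C 5A C1 51 DE C1 1A.
Read back as little-endian, the first byte is least significant, giving 0x1AC1DE51C15A7C30.

0x1AC1DE51C15A7C30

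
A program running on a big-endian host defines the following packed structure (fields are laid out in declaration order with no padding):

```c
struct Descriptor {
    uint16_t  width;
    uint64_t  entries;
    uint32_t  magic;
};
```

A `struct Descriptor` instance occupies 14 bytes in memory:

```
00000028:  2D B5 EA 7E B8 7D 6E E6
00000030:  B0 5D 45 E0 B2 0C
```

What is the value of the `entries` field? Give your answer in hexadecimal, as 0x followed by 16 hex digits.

`entries` follows `width` (2 bytes), so it starts at byte offset 2 and occupies 8 bytes.
Bytes at offsets 2..9: EA 7E B8 7D 6E E6 B0 5D.
In big-endian order the high byte comes first in memory.
The bytes are already most-significant first: 0xEA7EB87D6EE6B05D.

0xEA7EB87D6EE6B05D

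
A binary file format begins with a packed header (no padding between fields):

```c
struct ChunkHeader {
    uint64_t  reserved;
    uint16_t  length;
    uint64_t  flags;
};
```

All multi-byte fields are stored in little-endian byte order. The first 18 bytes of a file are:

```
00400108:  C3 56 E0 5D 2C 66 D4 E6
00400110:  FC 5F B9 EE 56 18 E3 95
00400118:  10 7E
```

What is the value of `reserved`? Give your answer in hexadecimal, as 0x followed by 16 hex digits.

0xE6D4662C5DE056C3

`reserved` is the first field, at byte offset 0, occupying 8 bytes.
Bytes at offsets 0..7: C3 56 E0 5D 2C 66 D4 E6.
Little-endian: lowest address holds the least-significant byte.
Reassemble most-significant byte first: E6 D4 66 2C 5D E0 56 C3 → 0xE6D4662C5DE056C3.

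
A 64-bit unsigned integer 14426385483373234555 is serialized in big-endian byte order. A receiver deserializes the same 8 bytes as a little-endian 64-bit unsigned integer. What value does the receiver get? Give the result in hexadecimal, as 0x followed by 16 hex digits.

0x7B4950B129D134C8

14426385483373234555 in 64-bit hexadecimal is 0xC834D129B150497B.
Stored big-endian, the bytes at ascending addresses are C8 34 D1 29 B1 50 49 7B.
Read back as little-endian, the first byte is least significant, giving 0x7B4950B129D134C8.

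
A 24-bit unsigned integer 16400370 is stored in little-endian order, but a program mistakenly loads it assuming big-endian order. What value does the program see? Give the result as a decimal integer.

16400370 in 24-bit hexadecimal is 0xFA3FF2.
Stored little-endian, the bytes at ascending addresses are F2 3F FA.
Read back as big-endian, the last byte is least significant, giving 0xF23FFA.
0xF23FFA = 15876090.

15876090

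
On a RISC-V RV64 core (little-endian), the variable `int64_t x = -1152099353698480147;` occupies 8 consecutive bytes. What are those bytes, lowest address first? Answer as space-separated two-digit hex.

Two's complement of -1152099353698480147 in 64 bits: 1152099353698480147 = 0x0FFD14421327B013; invert → 0xF002EBBDECD84FEC; add 1 → 0xF002EBBDECD84FED.
Split into bytes (most-significant first): F0 02 EB BD EC D8 4F ED.
Little-endian: lowest address holds the least-significant byte.
So at ascending addresses the bytes are ED 4F D8 EC BD EB 02 F0.

ED 4F D8 EC BD EB 02 F0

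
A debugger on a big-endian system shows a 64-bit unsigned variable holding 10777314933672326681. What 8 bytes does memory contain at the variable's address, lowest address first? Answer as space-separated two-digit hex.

95 90 B6 D4 DE 0D 36 19

10777314933672326681 in hexadecimal, padded to 64 bits, is 0x9590B6D4DE0D3619.
Split into bytes (most-significant first): 95 90 B6 D4 DE 0D 36 19.
Big-endian stores the most-significant byte at the lowest address.
So the memory order matches the most-significant-first order: 95 90 B6 D4 DE 0D 36 19.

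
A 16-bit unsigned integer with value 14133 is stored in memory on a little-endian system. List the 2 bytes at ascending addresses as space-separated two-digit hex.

14133 in hexadecimal, padded to 16 bits, is 0x3735.
Split into bytes (most-significant first): 37 35.
In little-endian order the low byte comes first in memory.
So at ascending addresses the bytes are 35 37.

35 37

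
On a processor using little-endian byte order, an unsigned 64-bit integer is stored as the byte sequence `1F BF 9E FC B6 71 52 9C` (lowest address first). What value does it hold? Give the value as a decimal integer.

In little-endian order the low byte comes first in memory.
Reassemble most-significant byte first: 9C 52 71 B6 FC 9E BF 1F → 0x9C5271B6FC9EBF1F.
0x9C5271B6FC9EBF1F = 11264190648743280415.

11264190648743280415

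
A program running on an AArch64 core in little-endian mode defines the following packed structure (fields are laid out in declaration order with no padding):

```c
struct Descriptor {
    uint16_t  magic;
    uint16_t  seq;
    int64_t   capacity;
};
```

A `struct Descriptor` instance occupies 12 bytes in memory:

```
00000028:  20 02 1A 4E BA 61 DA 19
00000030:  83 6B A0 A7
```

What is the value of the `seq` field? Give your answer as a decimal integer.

`seq` follows `magic` (2 bytes), so it starts at byte offset 2 and occupies 2 bytes.
Bytes at offsets 2..3: 1A 4E.
In little-endian order the low byte comes first in memory.
Reassemble most-significant byte first: 4E 1A → 0x4E1A.
0x4E1A = 19994.

19994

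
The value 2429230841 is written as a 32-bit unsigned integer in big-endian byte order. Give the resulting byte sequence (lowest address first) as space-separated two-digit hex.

90 CB 1E F9

2429230841 in hexadecimal, padded to 32 bits, is 0x90CB1EF9.
Split into bytes (most-significant first): 90 CB 1E F9.
Big-endian: lowest address holds the most-significant byte.
So the memory order matches the most-significant-first order: 90 CB 1E F9.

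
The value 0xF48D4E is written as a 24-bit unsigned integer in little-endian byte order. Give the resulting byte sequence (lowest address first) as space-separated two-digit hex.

4E 8D F4

Split into bytes (most-significant first): F4 8D 4E.
Little-endian stores the least-significant byte at the lowest address.
So at ascending addresses the bytes are 4E 8D F4.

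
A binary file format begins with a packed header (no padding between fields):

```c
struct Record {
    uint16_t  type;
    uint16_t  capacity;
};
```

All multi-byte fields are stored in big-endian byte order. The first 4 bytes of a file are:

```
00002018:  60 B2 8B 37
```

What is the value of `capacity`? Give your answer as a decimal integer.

35639

`capacity` follows `type` (2 bytes), so it starts at byte offset 2 and occupies 2 bytes.
Bytes at offsets 2..3: 8B 37.
In big-endian order the high byte comes first in memory.
The bytes are already most-significant first: 0x8B37.
0x8B37 = 35639.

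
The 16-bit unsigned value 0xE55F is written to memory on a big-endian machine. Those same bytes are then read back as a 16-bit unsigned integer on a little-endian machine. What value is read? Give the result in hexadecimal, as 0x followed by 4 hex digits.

0x5FE5

Stored big-endian, the bytes at ascending addresses are E5 5F.
Read back as little-endian, the first byte is least significant, giving 0x5FE5.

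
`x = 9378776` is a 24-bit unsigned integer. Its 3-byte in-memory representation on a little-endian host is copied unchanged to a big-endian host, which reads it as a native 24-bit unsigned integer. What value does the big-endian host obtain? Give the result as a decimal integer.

14162831

9378776 in 24-bit hexadecimal is 0x8F1BD8.
Stored little-endian, the bytes at ascending addresses are D8 1B 8F.
Read back as big-endian, the last byte is least significant, giving 0xD81B8F.
0xD81B8F = 14162831.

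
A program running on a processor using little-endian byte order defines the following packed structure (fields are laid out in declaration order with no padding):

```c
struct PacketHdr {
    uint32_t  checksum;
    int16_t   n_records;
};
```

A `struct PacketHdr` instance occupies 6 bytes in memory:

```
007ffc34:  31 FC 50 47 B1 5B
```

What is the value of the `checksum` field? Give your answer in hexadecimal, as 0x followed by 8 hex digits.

0x4750FC31

`checksum` is the first field, at byte offset 0, occupying 4 bytes.
Bytes at offsets 0..3: 31 FC 50 47.
Little-endian: lowest address holds the least-significant byte.
Reassemble most-significant byte first: 47 50 FC 31 → 0x4750FC31.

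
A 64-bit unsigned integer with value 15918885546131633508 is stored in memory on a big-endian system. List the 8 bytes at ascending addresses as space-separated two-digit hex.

15918885546131633508 in hexadecimal, padded to 64 bits, is 0xDCEB3E0FF546B564.
Split into bytes (most-significant first): DC EB 3E 0F F5 46 B5 64.
In big-endian order the high byte comes first in memory.
So the memory order matches the most-significant-first order: DC EB 3E 0F F5 46 B5 64.

DC EB 3E 0F F5 46 B5 64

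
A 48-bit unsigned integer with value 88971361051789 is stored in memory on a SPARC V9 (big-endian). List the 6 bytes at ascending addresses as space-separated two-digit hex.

50 EB 42 5E E4 8D

88971361051789 in hexadecimal, padded to 48 bits, is 0x50EB425EE48D.
Split into bytes (most-significant first): 50 EB 42 5E E4 8D.
In big-endian order the high byte comes first in memory.
So the memory order matches the most-significant-first order: 50 EB 42 5E E4 8D.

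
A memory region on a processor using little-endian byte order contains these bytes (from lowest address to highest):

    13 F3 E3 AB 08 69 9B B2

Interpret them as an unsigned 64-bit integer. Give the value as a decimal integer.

12869995846105821971

In little-endian order the low byte comes first in memory.
Reassemble most-significant byte first: B2 9B 69 08 AB E3 F3 13 → 0xB29B6908ABE3F313.
0xB29B6908ABE3F313 = 12869995846105821971.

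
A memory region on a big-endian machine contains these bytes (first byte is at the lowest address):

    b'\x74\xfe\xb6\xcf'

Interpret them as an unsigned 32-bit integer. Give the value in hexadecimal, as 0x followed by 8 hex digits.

Big-endian: lowest address holds the most-significant byte.
The bytes are already most-significant first: 0x74FEB6CF.

0x74FEB6CF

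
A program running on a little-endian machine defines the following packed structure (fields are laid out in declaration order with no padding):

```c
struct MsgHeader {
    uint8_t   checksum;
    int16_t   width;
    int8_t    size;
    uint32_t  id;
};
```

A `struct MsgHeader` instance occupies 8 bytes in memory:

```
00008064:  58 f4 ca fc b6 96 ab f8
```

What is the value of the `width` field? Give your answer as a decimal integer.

`width` follows `checksum` (1 byte), so it starts at byte offset 1 and occupies 2 bytes.
Bytes at offsets 1..2: F4 CA.
Little-endian stores the least-significant byte at the lowest address.
Reassemble most-significant byte first: CA F4 → 0xCAF4.
Top bit is set, so as a signed 16-bit value this is 0xCAF4 − 2^16 = -13580.

-13580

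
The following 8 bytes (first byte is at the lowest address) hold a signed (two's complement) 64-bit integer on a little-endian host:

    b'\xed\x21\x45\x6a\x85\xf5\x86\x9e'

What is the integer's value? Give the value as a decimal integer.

-7023656615475338771

Little-endian stores the least-significant byte at the lowest address.
Reassemble most-significant byte first: 9E 86 F5 85 6A 45 21 ED → 0x9E86F5856A4521ED.
Top bit is set, so as a signed 64-bit value this is 0x9E86F5856A4521ED − 2^64 = -7023656615475338771.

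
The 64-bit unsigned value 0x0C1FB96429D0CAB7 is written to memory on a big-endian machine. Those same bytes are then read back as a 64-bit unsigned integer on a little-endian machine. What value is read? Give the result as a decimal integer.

Stored big-endian, the bytes at ascending addresses are 0C 1F B9 64 29 D0 CA B7.
Read back as little-endian, the first byte is least significant, giving 0xB7CAD02964B91F0C.
0xB7CAD02964B91F0C = 13243626530438455052.

13243626530438455052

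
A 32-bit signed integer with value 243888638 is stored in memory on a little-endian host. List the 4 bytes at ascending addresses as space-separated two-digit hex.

FE 71 89 0E

243888638 in hexadecimal, padded to 32 bits, is 0x0E8971FE.
Split into bytes (most-significant first): 0E 89 71 FE.
In little-endian order the low byte comes first in memory.
So at ascending addresses the bytes are FE 71 89 0E.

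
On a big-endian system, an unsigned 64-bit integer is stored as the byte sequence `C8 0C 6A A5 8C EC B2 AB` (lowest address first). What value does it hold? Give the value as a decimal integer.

14415013766572585643

Big-endian stores the most-significant byte at the lowest address.
The bytes are already most-significant first: 0xC80C6AA58CECB2AB.
0xC80C6AA58CECB2AB = 14415013766572585643.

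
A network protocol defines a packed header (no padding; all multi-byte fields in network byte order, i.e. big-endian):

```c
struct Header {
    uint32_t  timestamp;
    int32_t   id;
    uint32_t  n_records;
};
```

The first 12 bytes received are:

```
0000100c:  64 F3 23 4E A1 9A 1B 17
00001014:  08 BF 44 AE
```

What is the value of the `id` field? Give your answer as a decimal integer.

-1583736041

`id` follows `timestamp` (4 bytes), so it starts at byte offset 4 and occupies 4 bytes.
Bytes at offsets 4..7: A1 9A 1B 17.
In big-endian order the high byte comes first in memory.
The bytes are already most-significant first: 0xA19A1B17.
Top bit is set, so as a signed 32-bit value this is 0xA19A1B17 − 2^32 = -1583736041.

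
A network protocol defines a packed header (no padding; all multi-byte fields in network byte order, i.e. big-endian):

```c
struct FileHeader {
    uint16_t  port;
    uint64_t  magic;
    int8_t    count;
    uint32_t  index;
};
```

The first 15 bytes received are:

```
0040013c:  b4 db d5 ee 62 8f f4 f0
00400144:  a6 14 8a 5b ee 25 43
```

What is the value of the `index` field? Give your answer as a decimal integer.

`index` follows `port` (2 B), `magic` (8 B), `count` (1 B), so it starts at offset 2 + 8 + 1 = 11 and occupies 4 bytes.
Bytes at offsets 11..14: 5B EE 25 43.
In big-endian order the high byte comes first in memory.
The bytes are already most-significant first: 0x5BEE2543.
0x5BEE2543 = 1542333763.

1542333763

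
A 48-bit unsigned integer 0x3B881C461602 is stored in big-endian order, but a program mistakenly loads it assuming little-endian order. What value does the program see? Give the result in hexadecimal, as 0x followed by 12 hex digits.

Stored big-endian, the bytes at ascending addresses are 3B 88 1C 46 16 02.
Read back as little-endian, the first byte is least significant, giving 0x0216461C883B.

0x0216461C883B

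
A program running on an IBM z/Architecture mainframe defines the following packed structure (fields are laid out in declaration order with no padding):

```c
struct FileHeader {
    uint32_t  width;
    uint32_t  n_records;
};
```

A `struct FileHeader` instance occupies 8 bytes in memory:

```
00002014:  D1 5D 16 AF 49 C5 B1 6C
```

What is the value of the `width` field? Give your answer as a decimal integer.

3512538799

`width` is the first field, at byte offset 0, occupying 4 bytes.
Bytes at offsets 0..3: D1 5D 16 AF.
Big-endian stores the most-significant byte at the lowest address.
The bytes are already most-significant first: 0xD15D16AF.
0xD15D16AF = 3512538799.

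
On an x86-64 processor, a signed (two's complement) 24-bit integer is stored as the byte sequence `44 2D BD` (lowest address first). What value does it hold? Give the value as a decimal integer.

Little-endian: lowest address holds the least-significant byte.
Reassemble most-significant byte first: BD 2D 44 → 0xBD2D44.
Top bit is set, so as a signed 24-bit value this is 0xBD2D44 − 2^24 = -4379324.

-4379324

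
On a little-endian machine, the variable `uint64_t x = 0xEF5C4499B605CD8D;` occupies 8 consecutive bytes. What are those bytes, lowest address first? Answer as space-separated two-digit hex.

Split into bytes (most-significant first): EF 5C 44 99 B6 05 CD 8D.
In little-endian order the low byte comes first in memory.
So at ascending addresses the bytes are 8D CD 05 B6 99 44 5C EF.

8D CD 05 B6 99 44 5C EF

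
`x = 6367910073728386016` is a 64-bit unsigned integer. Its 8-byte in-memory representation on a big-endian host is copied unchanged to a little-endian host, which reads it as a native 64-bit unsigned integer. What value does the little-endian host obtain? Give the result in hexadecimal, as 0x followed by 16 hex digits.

0xE0433632795C5F58

6367910073728386016 in 64-bit hexadecimal is 0x585F5C79323643E0.
Stored big-endian, the bytes at ascending addresses are 58 5F 5C 79 32 36 43 E0.
Read back as little-endian, the first byte is least significant, giving 0xE0433632795C5F58.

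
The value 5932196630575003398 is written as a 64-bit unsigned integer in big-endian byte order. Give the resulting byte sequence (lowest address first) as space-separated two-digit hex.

5932196630575003398 in hexadecimal, padded to 64 bits, is 0x52536567C7313706.
Split into bytes (most-significant first): 52 53 65 67 C7 31 37 06.
In big-endian order the high byte comes first in memory.
So the memory order matches the most-significant-first order: 52 53 65 67 C7 31 37 06.

52 53 65 67 C7 31 37 06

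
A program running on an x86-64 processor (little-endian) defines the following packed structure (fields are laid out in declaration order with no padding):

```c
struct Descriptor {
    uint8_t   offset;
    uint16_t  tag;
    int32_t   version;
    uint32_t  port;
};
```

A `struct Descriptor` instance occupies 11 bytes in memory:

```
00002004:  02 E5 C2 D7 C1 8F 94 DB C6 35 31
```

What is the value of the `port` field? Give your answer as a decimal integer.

825607899

`port` follows `offset` (1 B), `tag` (2 B), `version` (4 B), so it starts at offset 1 + 2 + 4 = 7 and occupies 4 bytes.
Bytes at offsets 7..10: DB C6 35 31.
Little-endian stores the least-significant byte at the lowest address.
Reassemble most-significant byte first: 31 35 C6 DB → 0x3135C6DB.
0x3135C6DB = 825607899.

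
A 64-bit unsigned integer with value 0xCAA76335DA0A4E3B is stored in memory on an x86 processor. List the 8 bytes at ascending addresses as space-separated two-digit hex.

3B 4E 0A DA 35 63 A7 CA

Split into bytes (most-significant first): CA A7 63 35 DA 0A 4E 3B.
Little-endian: lowest address holds the least-significant byte.
So at ascending addresses the bytes are 3B 4E 0A DA 35 63 A7 CA.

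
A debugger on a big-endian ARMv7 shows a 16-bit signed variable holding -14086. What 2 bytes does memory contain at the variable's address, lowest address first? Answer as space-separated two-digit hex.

Two's complement of -14086 in 16 bits: 14086 = 0x3706; invert → 0xC8F9; add 1 → 0xC8FA.
Split into bytes (most-significant first): C8 FA.
Big-endian stores the most-significant byte at the lowest address.
So the memory order matches the most-significant-first order: C8 FA.

C8 FA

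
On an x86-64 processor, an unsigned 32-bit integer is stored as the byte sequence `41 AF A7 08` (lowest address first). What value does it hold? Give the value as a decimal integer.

In little-endian order the low byte comes first in memory.
Reassemble most-significant byte first: 08 A7 AF 41 → 0x08A7AF41.
0x08A7AF41 = 145207105.

145207105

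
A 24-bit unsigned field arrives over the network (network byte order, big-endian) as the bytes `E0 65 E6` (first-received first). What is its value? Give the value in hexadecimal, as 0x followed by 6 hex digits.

In big-endian order the high byte comes first in memory.
The bytes are already most-significant first: 0xE065E6.

0xE065E6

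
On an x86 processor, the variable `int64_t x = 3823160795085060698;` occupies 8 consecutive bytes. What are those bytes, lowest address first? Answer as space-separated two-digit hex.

5A BA 3E B6 7C 98 0E 35

3823160795085060698 in hexadecimal, padded to 64 bits, is 0x350E987CB63EBA5A.
Split into bytes (most-significant first): 35 0E 98 7C B6 3E BA 5A.
In little-endian order the low byte comes first in memory.
So at ascending addresses the bytes are 5A BA 3E B6 7C 98 0E 35.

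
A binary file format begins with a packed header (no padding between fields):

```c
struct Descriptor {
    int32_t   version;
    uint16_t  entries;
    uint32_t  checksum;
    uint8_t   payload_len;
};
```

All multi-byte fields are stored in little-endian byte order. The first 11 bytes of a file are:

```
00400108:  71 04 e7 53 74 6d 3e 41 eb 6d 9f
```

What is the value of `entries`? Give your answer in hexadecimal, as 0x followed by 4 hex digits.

0x6D74

`entries` follows `version` (4 bytes), so it starts at byte offset 4 and occupies 2 bytes.
Bytes at offsets 4..5: 74 6D.
Little-endian stores the least-significant byte at the lowest address.
Reassemble most-significant byte first: 6D 74 → 0x6D74.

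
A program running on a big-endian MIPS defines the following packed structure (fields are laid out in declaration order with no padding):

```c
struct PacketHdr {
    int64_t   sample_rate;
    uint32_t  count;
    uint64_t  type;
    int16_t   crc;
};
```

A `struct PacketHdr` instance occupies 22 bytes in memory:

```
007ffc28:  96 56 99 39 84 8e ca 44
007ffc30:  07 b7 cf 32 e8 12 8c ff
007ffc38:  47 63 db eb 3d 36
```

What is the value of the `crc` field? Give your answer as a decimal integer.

15670

`crc` follows `sample_rate` (8 B), `count` (4 B), `type` (8 B), so it starts at offset 8 + 4 + 8 = 20 and occupies 2 bytes.
Bytes at offsets 20..21: 3D 36.
Big-endian stores the most-significant byte at the lowest address.
The bytes are already most-significant first: 0x3D36.
0x3D36 = 15670.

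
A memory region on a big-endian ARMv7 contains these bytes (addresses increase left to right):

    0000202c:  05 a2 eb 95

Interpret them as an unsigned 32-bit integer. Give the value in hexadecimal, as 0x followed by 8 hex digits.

0x05A2EB95

Big-endian stores the most-significant byte at the lowest address.
The bytes are already most-significant first: 0x05A2EB95.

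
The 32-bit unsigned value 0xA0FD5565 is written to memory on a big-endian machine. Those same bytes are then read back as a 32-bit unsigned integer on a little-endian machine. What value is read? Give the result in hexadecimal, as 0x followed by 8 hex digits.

Stored big-endian, the bytes at ascending addresses are A0 FD 55 65.
Read back as little-endian, the first byte is least significant, giving 0x6555FDA0.

0x6555FDA0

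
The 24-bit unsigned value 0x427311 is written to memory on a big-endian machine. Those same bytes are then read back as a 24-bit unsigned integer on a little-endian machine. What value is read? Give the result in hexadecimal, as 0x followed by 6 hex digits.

0x117342

Stored big-endian, the bytes at ascending addresses are 42 73 11.
Read back as little-endian, the first byte is least significant, giving 0x117342.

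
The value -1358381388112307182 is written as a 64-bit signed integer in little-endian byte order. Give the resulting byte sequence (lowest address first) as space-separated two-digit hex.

12 5C 10 14 53 0F 26 ED

Two's complement of -1358381388112307182 in 64 bits: 1358381388112307182 = 0x12D9F0ACEBEFA3EE; invert → 0xED260F5314105C11; add 1 → 0xED260F5314105C12.
Split into bytes (most-significant first): ED 26 0F 53 14 10 5C 12.
Little-endian: lowest address holds the least-significant byte.
So at ascending addresses the bytes are 12 5C 10 14 53 0F 26 ED.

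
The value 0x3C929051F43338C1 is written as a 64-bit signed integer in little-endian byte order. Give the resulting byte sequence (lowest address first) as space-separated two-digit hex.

C1 38 33 F4 51 90 92 3C

Split into bytes (most-significant first): 3C 92 90 51 F4 33 38 C1.
Little-endian: lowest address holds the least-significant byte.
So at ascending addresses the bytes are C1 38 33 F4 51 90 92 3C.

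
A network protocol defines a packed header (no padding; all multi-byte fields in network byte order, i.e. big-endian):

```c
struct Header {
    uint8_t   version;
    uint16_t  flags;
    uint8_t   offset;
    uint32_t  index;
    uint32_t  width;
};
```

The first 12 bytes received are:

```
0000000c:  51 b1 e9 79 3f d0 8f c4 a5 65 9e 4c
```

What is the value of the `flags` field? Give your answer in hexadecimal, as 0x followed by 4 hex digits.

`flags` follows `version` (1 byte), so it starts at byte offset 1 and occupies 2 bytes.
Bytes at offsets 1..2: B1 E9.
Big-endian stores the most-significant byte at the lowest address.
The bytes are already most-significant first: 0xB1E9.

0xB1E9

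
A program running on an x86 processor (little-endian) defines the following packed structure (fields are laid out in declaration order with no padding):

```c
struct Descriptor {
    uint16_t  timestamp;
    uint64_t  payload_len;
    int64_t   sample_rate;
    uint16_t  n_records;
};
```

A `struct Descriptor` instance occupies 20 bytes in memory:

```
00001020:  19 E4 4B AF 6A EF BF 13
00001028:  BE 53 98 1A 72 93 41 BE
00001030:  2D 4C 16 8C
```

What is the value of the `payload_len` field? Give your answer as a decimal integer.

`payload_len` follows `timestamp` (2 bytes), so it starts at byte offset 2 and occupies 8 bytes.
Bytes at offsets 2..9: 4B AF 6A EF BF 13 BE 53.
Little-endian: lowest address holds the least-significant byte.
Reassemble most-significant byte first: 53 BE 13 BF EF 6A AF 4B → 0x53BE13BFEF6AAF4B.
0x53BE13BFEF6AAF4B = 6034282265799470923.

6034282265799470923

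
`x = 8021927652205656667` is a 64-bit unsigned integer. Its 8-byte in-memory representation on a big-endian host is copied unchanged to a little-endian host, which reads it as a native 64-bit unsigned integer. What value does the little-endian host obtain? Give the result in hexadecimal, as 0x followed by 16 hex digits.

8021927652205656667 in 64-bit hexadecimal is 0x6F539CB29B99FA5B.
Stored big-endian, the bytes at ascending addresses are 6F 53 9C B2 9B 99 FA 5B.
Read back as little-endian, the first byte is least significant, giving 0x5BFA999BB29C536F.

0x5BFA999BB29C536F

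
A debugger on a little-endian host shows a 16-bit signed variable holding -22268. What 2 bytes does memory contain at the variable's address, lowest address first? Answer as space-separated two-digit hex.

Two's complement of -22268 in 16 bits: 22268 = 0x56FC; invert → 0xA903; add 1 → 0xA904.
Split into bytes (most-significant first): A9 04.
Little-endian: lowest address holds the least-significant byte.
So at ascending addresses the bytes are 04 A9.

04 A9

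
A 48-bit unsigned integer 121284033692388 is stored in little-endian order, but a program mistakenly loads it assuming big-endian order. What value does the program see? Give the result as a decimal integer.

121284033692388 in 48-bit hexadecimal is 0x6E4EA3BEC2E4.
Stored little-endian, the bytes at ascending addresses are E4 C2 BE A3 4E 6E.
Read back as big-endian, the last byte is least significant, giving 0xE4C2BEA34E6E.
0xE4C2BEA34E6E = 251525073161838.

251525073161838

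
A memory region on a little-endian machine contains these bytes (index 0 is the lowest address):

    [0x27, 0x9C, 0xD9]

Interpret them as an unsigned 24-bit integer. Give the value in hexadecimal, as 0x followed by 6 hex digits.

In little-endian order the low byte comes first in memory.
Reassemble most-significant byte first: D9 9C 27 → 0xD99C27.

0xD99C27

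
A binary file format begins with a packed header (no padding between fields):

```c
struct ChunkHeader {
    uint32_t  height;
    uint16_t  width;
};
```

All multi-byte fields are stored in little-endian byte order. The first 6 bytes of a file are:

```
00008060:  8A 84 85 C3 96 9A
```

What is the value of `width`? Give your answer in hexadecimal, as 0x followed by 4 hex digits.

0x9A96

`width` follows `height` (4 bytes), so it starts at byte offset 4 and occupies 2 bytes.
Bytes at offsets 4..5: 96 9A.
In little-endian order the low byte comes first in memory.
Reassemble most-significant byte first: 9A 96 → 0x9A96.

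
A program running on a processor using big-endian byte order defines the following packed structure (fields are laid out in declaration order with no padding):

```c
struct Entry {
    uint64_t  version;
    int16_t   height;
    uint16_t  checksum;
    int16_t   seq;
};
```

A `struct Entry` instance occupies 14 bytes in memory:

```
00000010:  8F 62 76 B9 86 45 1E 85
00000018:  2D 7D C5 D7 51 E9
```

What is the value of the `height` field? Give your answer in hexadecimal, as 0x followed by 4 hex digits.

0x2D7D

`height` follows `version` (8 bytes), so it starts at byte offset 8 and occupies 2 bytes.
Bytes at offsets 8..9: 2D 7D.
Big-endian: lowest address holds the most-significant byte.
The bytes are already most-significant first: 0x2D7D.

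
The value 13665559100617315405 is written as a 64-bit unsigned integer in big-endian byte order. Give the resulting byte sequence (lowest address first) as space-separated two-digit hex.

13665559100617315405 in hexadecimal, padded to 64 bits, is 0xBDA5D1994966D44D.
Split into bytes (most-significant first): BD A5 D1 99 49 66 D4 4D.
In big-endian order the high byte comes first in memory.
So the memory order matches the most-significant-first order: BD A5 D1 99 49 66 D4 4D.

BD A5 D1 99 49 66 D4 4D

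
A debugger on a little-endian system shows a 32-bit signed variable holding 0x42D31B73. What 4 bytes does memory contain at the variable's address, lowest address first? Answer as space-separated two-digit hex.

Split into bytes (most-significant first): 42 D3 1B 73.
Little-endian: lowest address holds the least-significant byte.
So at ascending addresses the bytes are 73 1B D3 42.

73 1B D3 42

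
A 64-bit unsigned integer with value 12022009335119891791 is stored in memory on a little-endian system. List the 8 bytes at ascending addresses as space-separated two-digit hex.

12022009335119891791 in hexadecimal, padded to 64 bits, is 0xA6D6C1CB82404D4F.
Split into bytes (most-significant first): A6 D6 C1 CB 82 40 4D 4F.
Little-endian stores the least-significant byte at the lowest address.
So at ascending addresses the bytes are 4F 4D 40 82 CB C1 D6 A6.

4F 4D 40 82 CB C1 D6 A6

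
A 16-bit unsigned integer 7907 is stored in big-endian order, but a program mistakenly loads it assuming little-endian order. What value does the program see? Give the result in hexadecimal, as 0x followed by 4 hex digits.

0xE31E

7907 in 16-bit hexadecimal is 0x1EE3.
Stored big-endian, the bytes at ascending addresses are 1E E3.
Read back as little-endian, the first byte is least significant, giving 0xE31E.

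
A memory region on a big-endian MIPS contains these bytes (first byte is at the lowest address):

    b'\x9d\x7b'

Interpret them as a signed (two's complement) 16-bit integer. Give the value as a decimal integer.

-25221

Big-endian: lowest address holds the most-significant byte.
The bytes are already most-significant first: 0x9D7B.
Top bit is set, so as a signed 16-bit value this is 0x9D7B − 2^16 = -25221.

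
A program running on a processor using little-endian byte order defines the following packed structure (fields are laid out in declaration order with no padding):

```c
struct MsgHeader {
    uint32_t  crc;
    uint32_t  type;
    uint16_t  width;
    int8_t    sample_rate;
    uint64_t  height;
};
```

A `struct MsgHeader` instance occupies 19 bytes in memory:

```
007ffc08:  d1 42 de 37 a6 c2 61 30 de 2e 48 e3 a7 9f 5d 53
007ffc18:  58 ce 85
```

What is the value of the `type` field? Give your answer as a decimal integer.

`type` follows `crc` (4 bytes), so it starts at byte offset 4 and occupies 4 bytes.
Bytes at offsets 4..7: A6 C2 61 30.
Little-endian stores the least-significant byte at the lowest address.
Reassemble most-significant byte first: 30 61 C2 A6 → 0x3061C2A6.
0x3061C2A6 = 811713190.

811713190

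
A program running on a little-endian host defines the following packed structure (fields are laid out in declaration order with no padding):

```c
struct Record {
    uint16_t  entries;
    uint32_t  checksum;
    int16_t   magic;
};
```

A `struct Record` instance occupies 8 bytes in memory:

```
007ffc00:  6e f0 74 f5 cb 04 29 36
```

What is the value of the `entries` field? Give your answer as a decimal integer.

61550

`entries` is the first field, at byte offset 0, occupying 2 bytes.
Bytes at offsets 0..1: 6E F0.
In little-endian order the low byte comes first in memory.
Reassemble most-significant byte first: F0 6E → 0xF06E.
0xF06E = 61550.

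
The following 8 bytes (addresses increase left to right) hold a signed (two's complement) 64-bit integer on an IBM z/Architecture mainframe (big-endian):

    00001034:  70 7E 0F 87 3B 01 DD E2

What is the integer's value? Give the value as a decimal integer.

8105933452798451170

Big-endian: lowest address holds the most-significant byte.
The bytes are already most-significant first: 0x707E0F873B01DDE2.
0x707E0F873B01DDE2 = 8105933452798451170.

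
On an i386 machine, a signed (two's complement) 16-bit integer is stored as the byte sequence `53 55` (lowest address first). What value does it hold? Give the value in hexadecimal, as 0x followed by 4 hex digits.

Little-endian stores the least-significant byte at the lowest address.
Reassemble most-significant byte first: 55 53 → 0x5553.

0x5553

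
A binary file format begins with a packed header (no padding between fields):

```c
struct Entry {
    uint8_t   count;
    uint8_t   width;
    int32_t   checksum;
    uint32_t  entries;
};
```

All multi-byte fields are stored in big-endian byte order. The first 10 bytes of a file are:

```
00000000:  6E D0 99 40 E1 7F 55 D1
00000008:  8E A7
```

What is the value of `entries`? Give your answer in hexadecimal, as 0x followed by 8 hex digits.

0x55D18EA7

`entries` follows `count` (1 B), `width` (1 B), `checksum` (4 B), so it starts at offset 1 + 1 + 4 = 6 and occupies 4 bytes.
Bytes at offsets 6..9: 55 D1 8E A7.
Big-endian: lowest address holds the most-significant byte.
The bytes are already most-significant first: 0x55D18EA7.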